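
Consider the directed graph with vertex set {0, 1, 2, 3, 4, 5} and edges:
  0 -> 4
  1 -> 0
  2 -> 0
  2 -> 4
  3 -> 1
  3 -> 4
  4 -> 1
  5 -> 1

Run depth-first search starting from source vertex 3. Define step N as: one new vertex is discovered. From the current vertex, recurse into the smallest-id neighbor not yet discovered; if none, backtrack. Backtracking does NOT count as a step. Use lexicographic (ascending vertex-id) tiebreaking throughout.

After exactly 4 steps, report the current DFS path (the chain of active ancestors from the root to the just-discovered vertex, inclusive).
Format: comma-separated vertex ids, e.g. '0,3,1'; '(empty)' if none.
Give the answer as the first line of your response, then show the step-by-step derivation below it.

3,1,0,4

step 1: discover 3; path=3; order=3
step 2: discover 1; path=3>1; order=3,1
step 3: discover 0; path=3>1>0; order=3,1,0
step 4: discover 4; path=3>1>0>4; order=3,1,0,4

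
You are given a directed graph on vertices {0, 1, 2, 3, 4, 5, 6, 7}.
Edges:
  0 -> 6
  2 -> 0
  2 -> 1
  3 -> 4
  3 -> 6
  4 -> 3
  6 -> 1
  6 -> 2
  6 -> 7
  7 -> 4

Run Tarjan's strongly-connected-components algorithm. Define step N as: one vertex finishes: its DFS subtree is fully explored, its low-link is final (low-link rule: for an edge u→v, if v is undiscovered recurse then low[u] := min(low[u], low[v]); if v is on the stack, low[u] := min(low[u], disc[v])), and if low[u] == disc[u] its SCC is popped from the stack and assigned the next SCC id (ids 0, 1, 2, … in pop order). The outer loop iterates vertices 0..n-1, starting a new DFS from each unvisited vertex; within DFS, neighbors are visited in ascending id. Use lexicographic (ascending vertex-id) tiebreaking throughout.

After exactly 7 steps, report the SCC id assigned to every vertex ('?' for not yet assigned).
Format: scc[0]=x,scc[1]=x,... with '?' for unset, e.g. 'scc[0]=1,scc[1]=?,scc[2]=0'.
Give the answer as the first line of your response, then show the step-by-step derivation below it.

scc[0]=1,scc[1]=0,scc[2]=1,scc[3]=1,scc[4]=1,scc[5]=?,scc[6]=1,scc[7]=1

step 1: low=(low[0]=0,low[1]=2,low[2]=?,low[3]=?,low[4]=?,low[5]=?,low[6]=1,low[7]=?); scc=(scc[0]=?,scc[1]=0,scc[2]=?,scc[3]=?,scc[4]=?,scc[5]=?,scc[6]=?,scc[7]=?)
step 2: low=(low[0]=0,low[1]=2,low[2]=0,low[3]=?,low[4]=?,low[5]=?,low[6]=1,low[7]=?); scc=(scc[0]=?,scc[1]=0,scc[2]=?,scc[3]=?,scc[4]=?,scc[5]=?,scc[6]=?,scc[7]=?)
step 3: low=(low[0]=0,low[1]=2,low[2]=0,low[3]=1,low[4]=5,low[5]=?,low[6]=0,low[7]=4); scc=(scc[0]=?,scc[1]=0,scc[2]=?,scc[3]=?,scc[4]=?,scc[5]=?,scc[6]=?,scc[7]=?)
step 4: low=(low[0]=0,low[1]=2,low[2]=0,low[3]=1,low[4]=1,low[5]=?,low[6]=0,low[7]=4); scc=(scc[0]=?,scc[1]=0,scc[2]=?,scc[3]=?,scc[4]=?,scc[5]=?,scc[6]=?,scc[7]=?)
step 5: low=(low[0]=0,low[1]=2,low[2]=0,low[3]=1,low[4]=1,low[5]=?,low[6]=0,low[7]=1); scc=(scc[0]=?,scc[1]=0,scc[2]=?,scc[3]=?,scc[4]=?,scc[5]=?,scc[6]=?,scc[7]=?)
step 6: low=(low[0]=0,low[1]=2,low[2]=0,low[3]=1,low[4]=1,low[5]=?,low[6]=0,low[7]=1); scc=(scc[0]=?,scc[1]=0,scc[2]=?,scc[3]=?,scc[4]=?,scc[5]=?,scc[6]=?,scc[7]=?)
step 7: low=(low[0]=0,low[1]=2,low[2]=0,low[3]=1,low[4]=1,low[5]=?,low[6]=0,low[7]=1); scc=(scc[0]=1,scc[1]=0,scc[2]=1,scc[3]=1,scc[4]=1,scc[5]=?,scc[6]=1,scc[7]=1)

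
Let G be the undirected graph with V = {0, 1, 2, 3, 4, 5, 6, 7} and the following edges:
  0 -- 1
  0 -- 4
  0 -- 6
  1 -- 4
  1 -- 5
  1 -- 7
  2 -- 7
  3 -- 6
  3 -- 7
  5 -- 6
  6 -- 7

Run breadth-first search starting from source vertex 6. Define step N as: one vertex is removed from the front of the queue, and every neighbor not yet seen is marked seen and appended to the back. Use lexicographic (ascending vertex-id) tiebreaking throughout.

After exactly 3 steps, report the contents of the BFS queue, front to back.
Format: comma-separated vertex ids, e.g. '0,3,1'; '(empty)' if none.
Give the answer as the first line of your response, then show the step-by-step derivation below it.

5,7,1,4

step 1: dequeue 6; queue=[0,3,5,7]; order=6
step 2: dequeue 0; queue=[3,5,7,1,4]; order=6,0
step 3: dequeue 3; queue=[5,7,1,4]; order=6,0,3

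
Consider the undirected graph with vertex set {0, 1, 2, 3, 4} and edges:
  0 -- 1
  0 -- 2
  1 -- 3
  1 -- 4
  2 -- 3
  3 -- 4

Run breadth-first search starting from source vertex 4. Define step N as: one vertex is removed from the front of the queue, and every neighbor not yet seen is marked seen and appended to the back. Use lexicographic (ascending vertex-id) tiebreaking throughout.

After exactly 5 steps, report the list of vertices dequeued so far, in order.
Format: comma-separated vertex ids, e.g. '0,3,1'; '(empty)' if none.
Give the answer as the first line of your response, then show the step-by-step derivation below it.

4,1,3,0,2

step 1: dequeue 4; queue=[1,3]; order=4
step 2: dequeue 1; queue=[3,0]; order=4,1
step 3: dequeue 3; queue=[0,2]; order=4,1,3
step 4: dequeue 0; queue=[2]; order=4,1,3,0
step 5: dequeue 2; queue=[(empty)]; order=4,1,3,0,2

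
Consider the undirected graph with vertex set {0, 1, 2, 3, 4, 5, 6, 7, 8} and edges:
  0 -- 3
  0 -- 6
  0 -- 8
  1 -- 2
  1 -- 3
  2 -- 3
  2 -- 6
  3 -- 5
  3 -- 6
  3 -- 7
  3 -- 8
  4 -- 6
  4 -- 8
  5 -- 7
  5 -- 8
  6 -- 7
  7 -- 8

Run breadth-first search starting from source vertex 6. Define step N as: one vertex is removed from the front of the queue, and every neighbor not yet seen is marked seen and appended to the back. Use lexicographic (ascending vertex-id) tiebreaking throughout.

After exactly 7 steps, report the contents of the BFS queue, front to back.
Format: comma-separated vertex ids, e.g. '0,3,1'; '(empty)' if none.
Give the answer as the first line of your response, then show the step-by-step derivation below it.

1,5

step 1: dequeue 6; queue=[0,2,3,4,7]; order=6
step 2: dequeue 0; queue=[2,3,4,7,8]; order=6,0
step 3: dequeue 2; queue=[3,4,7,8,1]; order=6,0,2
step 4: dequeue 3; queue=[4,7,8,1,5]; order=6,0,2,3
step 5: dequeue 4; queue=[7,8,1,5]; order=6,0,2,3,4
step 6: dequeue 7; queue=[8,1,5]; order=6,0,2,3,4,7
step 7: dequeue 8; queue=[1,5]; order=6,0,2,3,4,7,8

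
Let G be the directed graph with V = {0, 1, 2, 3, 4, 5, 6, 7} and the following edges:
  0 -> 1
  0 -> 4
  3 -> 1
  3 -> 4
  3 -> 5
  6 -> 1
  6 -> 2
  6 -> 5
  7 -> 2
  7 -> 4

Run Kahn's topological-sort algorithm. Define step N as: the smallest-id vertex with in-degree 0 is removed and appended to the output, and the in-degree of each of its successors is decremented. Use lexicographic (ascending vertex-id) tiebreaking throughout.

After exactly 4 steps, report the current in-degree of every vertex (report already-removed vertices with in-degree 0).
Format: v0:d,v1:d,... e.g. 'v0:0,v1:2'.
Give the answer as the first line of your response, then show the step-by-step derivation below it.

v0:0,v1:0,v2:1,v3:0,v4:1,v5:0,v6:0,v7:0

step 1: output 0; order=[0]; indeg=(0,2,2,0,2,2,0,0)
step 2: output 3; order=[0,3]; indeg=(0,1,2,0,1,1,0,0)
step 3: output 6; order=[0,3,6]; indeg=(0,0,1,0,1,0,0,0)
step 4: output 1; order=[0,3,6,1]; indeg=(0,0,1,0,1,0,0,0)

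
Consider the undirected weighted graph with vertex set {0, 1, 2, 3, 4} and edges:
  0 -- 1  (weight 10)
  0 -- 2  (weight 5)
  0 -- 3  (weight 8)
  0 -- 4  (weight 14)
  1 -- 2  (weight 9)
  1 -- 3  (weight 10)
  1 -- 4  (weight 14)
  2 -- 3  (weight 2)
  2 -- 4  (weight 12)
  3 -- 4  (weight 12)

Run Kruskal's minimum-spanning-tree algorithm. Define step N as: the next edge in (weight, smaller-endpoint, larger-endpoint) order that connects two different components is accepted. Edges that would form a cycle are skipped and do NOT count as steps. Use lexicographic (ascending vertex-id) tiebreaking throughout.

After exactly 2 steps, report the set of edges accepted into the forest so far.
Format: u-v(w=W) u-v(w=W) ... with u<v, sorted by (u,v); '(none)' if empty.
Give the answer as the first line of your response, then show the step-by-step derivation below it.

0-2(w=5) 2-3(w=2)

step 1: add edge 2-3 (w=2); MST = {2-3(w=2)}
step 2: add edge 0-2 (w=5); MST = {0-2(w=5) 2-3(w=2)}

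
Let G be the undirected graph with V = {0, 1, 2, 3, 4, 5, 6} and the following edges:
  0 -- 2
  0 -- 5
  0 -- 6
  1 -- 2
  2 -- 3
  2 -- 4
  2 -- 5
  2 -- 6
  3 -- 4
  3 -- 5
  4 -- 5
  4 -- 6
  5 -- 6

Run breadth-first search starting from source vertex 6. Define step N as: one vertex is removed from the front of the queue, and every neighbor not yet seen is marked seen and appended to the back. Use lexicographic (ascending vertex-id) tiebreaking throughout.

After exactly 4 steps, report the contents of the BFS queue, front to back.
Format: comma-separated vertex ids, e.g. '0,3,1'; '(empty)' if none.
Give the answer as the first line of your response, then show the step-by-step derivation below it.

5,1,3

step 1: dequeue 6; queue=[0,2,4,5]; order=6
step 2: dequeue 0; queue=[2,4,5]; order=6,0
step 3: dequeue 2; queue=[4,5,1,3]; order=6,0,2
step 4: dequeue 4; queue=[5,1,3]; order=6,0,2,4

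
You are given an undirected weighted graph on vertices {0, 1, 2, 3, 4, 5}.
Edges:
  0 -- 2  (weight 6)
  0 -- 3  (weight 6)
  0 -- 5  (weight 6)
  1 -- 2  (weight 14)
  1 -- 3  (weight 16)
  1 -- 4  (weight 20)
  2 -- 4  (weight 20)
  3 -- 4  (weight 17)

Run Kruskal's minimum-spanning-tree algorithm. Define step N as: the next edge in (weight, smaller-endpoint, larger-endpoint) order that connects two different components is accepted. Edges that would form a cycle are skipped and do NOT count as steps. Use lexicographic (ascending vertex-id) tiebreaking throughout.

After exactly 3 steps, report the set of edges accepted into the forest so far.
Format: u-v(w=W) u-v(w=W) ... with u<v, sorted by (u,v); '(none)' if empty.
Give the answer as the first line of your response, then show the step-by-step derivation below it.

0-2(w=6) 0-3(w=6) 0-5(w=6)

step 1: add edge 0-2 (w=6); MST = {0-2(w=6)}
step 2: add edge 0-3 (w=6); MST = {0-2(w=6) 0-3(w=6)}
step 3: add edge 0-5 (w=6); MST = {0-2(w=6) 0-3(w=6) 0-5(w=6)}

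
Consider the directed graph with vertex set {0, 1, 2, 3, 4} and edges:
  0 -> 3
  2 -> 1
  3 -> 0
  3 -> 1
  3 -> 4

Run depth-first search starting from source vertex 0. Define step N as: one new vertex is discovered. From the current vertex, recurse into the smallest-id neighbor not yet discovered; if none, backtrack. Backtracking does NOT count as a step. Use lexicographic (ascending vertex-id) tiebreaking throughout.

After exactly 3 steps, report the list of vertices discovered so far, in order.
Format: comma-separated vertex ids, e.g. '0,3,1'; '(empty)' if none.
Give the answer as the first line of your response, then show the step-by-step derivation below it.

0,3,1

step 1: discover 0; path=0; order=0
step 2: discover 3; path=0>3; order=0,3
step 3: discover 1; path=0>3>1; order=0,3,1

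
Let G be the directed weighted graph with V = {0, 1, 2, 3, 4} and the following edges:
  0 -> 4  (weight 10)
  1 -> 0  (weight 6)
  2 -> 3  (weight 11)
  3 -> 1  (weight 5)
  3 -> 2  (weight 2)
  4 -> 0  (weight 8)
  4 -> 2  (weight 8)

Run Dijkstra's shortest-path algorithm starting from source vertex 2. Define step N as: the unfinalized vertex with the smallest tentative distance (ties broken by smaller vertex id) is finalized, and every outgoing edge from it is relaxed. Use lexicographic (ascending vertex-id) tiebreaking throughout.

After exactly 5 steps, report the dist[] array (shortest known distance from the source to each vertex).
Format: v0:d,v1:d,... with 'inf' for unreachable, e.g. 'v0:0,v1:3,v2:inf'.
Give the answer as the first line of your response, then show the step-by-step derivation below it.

v0:22,v1:16,v2:0,v3:11,v4:32

step 1: dist = v0:inf,v1:inf,v2:0,v3:11,v4:inf
step 2: dist = v0:inf,v1:16,v2:0,v3:11,v4:inf
step 3: dist = v0:22,v1:16,v2:0,v3:11,v4:inf
step 4: dist = v0:22,v1:16,v2:0,v3:11,v4:32
step 5: dist = v0:22,v1:16,v2:0,v3:11,v4:32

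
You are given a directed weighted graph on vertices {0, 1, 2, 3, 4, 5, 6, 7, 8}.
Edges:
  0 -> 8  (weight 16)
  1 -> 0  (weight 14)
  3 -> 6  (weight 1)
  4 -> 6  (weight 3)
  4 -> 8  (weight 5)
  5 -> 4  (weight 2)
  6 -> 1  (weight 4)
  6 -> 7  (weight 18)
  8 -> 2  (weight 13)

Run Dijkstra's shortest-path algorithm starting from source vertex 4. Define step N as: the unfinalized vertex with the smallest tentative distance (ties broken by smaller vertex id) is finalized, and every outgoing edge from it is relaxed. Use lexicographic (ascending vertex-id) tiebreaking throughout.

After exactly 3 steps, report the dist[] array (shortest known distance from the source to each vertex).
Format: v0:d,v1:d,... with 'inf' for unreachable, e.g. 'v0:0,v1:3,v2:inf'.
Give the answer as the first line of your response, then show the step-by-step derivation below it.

v0:inf,v1:7,v2:18,v3:inf,v4:0,v5:inf,v6:3,v7:21,v8:5

step 1: dist = v0:inf,v1:inf,v2:inf,v3:inf,v4:0,v5:inf,v6:3,v7:inf,v8:5
step 2: dist = v0:inf,v1:7,v2:inf,v3:inf,v4:0,v5:inf,v6:3,v7:21,v8:5
step 3: dist = v0:inf,v1:7,v2:18,v3:inf,v4:0,v5:inf,v6:3,v7:21,v8:5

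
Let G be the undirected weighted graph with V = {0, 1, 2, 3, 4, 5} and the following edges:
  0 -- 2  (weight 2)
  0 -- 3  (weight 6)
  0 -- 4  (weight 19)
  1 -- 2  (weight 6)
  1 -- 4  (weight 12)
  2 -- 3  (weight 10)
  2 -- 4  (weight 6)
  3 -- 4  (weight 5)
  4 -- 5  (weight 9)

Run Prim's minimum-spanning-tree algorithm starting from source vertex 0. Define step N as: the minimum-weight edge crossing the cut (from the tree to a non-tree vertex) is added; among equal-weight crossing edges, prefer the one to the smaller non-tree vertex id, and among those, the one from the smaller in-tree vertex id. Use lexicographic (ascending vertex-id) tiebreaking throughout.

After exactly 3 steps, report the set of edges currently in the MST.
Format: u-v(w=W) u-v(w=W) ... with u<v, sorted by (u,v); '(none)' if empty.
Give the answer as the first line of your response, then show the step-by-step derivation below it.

0-2(w=2) 0-3(w=6) 1-2(w=6)

step 1: add edge 0-2 (w=2); MST = {0-2(w=2)}
step 2: add edge 1-2 (w=6); MST = {0-2(w=2) 1-2(w=6)}
step 3: add edge 0-3 (w=6); MST = {0-2(w=2) 0-3(w=6) 1-2(w=6)}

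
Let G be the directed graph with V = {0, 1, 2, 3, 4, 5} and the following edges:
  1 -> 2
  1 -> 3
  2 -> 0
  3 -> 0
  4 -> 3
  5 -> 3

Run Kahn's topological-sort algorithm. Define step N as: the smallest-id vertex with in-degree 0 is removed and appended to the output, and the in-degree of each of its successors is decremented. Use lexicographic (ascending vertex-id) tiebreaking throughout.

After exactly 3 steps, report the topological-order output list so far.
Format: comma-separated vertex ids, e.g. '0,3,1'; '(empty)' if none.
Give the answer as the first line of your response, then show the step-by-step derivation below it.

1,2,4

step 1: output 1; order=[1]; indeg=(2,0,0,2,0,0)
step 2: output 2; order=[1,2]; indeg=(1,0,0,2,0,0)
step 3: output 4; order=[1,2,4]; indeg=(1,0,0,1,0,0)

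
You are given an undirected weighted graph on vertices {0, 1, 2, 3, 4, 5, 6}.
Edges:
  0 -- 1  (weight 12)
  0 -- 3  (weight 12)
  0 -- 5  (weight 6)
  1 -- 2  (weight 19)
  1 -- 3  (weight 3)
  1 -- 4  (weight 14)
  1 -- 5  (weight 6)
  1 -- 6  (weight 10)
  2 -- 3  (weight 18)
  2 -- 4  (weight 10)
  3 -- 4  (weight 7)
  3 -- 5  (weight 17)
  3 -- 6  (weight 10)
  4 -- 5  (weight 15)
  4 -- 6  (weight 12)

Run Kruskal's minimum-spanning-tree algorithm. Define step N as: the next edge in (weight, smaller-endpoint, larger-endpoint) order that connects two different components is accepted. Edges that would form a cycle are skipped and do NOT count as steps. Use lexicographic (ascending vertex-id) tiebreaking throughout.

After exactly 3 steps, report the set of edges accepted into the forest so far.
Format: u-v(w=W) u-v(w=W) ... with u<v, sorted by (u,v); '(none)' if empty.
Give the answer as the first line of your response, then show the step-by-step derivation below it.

0-5(w=6) 1-3(w=3) 1-5(w=6)

step 1: add edge 1-3 (w=3); MST = {1-3(w=3)}
step 2: add edge 0-5 (w=6); MST = {0-5(w=6) 1-3(w=3)}
step 3: add edge 1-5 (w=6); MST = {0-5(w=6) 1-3(w=3) 1-5(w=6)}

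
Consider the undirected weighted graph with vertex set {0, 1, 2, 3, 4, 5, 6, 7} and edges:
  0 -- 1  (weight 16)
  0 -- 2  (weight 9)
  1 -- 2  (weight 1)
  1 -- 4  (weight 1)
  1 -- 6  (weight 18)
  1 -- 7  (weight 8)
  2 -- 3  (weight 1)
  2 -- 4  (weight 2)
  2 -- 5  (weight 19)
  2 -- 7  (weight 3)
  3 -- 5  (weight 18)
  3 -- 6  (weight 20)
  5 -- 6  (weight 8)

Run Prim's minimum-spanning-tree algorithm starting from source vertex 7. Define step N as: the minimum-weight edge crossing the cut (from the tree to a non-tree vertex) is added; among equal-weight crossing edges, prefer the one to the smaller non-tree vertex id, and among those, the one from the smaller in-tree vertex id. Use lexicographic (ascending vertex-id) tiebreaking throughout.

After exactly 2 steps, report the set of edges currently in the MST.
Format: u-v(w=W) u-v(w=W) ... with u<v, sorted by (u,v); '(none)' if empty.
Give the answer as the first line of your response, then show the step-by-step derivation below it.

1-2(w=1) 2-7(w=3)

step 1: add edge 2-7 (w=3); MST = {2-7(w=3)}
step 2: add edge 1-2 (w=1); MST = {1-2(w=1) 2-7(w=3)}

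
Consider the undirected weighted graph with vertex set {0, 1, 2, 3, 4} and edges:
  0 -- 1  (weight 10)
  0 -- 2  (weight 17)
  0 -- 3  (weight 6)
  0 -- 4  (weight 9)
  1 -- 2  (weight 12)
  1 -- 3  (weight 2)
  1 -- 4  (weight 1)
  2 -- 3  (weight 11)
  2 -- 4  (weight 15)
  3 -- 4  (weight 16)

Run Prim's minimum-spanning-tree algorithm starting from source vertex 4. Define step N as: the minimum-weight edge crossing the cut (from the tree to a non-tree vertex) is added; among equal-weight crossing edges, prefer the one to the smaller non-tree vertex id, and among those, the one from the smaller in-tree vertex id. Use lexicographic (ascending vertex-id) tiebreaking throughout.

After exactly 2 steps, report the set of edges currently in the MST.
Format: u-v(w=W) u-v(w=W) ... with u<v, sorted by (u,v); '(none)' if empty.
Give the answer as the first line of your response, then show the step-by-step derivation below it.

1-3(w=2) 1-4(w=1)

step 1: add edge 1-4 (w=1); MST = {1-4(w=1)}
step 2: add edge 1-3 (w=2); MST = {1-3(w=2) 1-4(w=1)}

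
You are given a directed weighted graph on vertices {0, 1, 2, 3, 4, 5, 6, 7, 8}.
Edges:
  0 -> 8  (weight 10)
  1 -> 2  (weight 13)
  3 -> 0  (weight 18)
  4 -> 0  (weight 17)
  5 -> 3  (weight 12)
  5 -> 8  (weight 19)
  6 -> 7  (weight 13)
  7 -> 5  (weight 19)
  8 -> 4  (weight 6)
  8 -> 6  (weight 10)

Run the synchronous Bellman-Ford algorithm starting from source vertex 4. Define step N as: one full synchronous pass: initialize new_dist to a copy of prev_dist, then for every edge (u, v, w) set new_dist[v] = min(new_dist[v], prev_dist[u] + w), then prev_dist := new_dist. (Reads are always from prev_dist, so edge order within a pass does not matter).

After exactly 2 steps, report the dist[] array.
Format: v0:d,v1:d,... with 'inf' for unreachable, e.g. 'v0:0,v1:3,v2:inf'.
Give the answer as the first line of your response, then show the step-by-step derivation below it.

v0:17,v1:inf,v2:inf,v3:inf,v4:0,v5:inf,v6:inf,v7:inf,v8:27

step 1: dist = v0:17,v1:inf,v2:inf,v3:inf,v4:0,v5:inf,v6:inf,v7:inf,v8:inf
step 2: dist = v0:17,v1:inf,v2:inf,v3:inf,v4:0,v5:inf,v6:inf,v7:inf,v8:27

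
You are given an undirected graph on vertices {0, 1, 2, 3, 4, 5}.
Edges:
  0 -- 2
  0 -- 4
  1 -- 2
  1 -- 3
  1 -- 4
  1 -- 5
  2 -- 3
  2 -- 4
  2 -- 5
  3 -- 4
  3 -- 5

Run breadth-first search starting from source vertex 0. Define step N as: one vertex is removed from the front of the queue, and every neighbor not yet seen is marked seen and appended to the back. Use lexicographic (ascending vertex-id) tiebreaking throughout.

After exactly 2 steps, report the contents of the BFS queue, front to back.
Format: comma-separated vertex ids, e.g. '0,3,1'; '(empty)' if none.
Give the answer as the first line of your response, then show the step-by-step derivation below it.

4,1,3,5

step 1: dequeue 0; queue=[2,4]; order=0
step 2: dequeue 2; queue=[4,1,3,5]; order=0,2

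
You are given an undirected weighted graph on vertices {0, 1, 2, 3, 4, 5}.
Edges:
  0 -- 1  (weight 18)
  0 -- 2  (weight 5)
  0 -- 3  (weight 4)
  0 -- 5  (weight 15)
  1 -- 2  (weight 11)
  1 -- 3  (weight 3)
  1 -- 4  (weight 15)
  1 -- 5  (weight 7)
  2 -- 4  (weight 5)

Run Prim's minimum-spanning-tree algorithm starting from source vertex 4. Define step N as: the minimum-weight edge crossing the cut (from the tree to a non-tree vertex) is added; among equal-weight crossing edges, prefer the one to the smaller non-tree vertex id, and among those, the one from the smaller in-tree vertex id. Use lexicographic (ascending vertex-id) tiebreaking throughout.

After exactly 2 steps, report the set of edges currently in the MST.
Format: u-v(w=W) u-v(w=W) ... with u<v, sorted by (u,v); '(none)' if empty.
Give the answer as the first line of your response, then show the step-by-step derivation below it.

0-2(w=5) 2-4(w=5)

step 1: add edge 2-4 (w=5); MST = {2-4(w=5)}
step 2: add edge 0-2 (w=5); MST = {0-2(w=5) 2-4(w=5)}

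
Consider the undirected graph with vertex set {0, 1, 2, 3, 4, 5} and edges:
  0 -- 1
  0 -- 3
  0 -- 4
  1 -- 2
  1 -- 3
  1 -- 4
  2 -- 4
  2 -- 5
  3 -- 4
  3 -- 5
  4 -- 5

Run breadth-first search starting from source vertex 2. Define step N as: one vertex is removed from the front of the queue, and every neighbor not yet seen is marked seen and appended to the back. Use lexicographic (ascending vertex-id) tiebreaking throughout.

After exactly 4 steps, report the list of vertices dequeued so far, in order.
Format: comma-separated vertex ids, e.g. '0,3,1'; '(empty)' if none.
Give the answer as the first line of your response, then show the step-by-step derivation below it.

2,1,4,5

step 1: dequeue 2; queue=[1,4,5]; order=2
step 2: dequeue 1; queue=[4,5,0,3]; order=2,1
step 3: dequeue 4; queue=[5,0,3]; order=2,1,4
step 4: dequeue 5; queue=[0,3]; order=2,1,4,5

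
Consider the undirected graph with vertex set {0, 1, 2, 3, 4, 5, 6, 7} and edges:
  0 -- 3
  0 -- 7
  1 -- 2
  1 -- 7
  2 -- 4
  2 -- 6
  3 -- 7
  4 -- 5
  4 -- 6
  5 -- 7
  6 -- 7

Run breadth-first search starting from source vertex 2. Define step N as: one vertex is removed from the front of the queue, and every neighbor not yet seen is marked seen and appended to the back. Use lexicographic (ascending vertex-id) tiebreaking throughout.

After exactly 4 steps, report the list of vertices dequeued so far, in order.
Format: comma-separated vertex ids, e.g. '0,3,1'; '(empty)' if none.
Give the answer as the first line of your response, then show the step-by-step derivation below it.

2,1,4,6

step 1: dequeue 2; queue=[1,4,6]; order=2
step 2: dequeue 1; queue=[4,6,7]; order=2,1
step 3: dequeue 4; queue=[6,7,5]; order=2,1,4
step 4: dequeue 6; queue=[7,5]; order=2,1,4,6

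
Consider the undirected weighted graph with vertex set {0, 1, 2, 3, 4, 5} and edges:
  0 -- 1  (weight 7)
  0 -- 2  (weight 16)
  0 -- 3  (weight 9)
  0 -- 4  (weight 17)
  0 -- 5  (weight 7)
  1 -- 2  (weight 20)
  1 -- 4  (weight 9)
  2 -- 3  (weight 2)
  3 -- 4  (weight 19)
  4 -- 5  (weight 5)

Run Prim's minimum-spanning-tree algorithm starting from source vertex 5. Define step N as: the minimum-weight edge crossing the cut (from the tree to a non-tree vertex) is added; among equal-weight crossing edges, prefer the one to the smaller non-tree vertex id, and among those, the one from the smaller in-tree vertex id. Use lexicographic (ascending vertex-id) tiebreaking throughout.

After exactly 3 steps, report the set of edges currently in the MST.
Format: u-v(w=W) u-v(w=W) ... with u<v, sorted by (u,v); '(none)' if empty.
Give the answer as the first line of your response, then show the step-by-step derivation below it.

0-1(w=7) 0-5(w=7) 4-5(w=5)

step 1: add edge 4-5 (w=5); MST = {4-5(w=5)}
step 2: add edge 0-5 (w=7); MST = {0-5(w=7) 4-5(w=5)}
step 3: add edge 0-1 (w=7); MST = {0-1(w=7) 0-5(w=7) 4-5(w=5)}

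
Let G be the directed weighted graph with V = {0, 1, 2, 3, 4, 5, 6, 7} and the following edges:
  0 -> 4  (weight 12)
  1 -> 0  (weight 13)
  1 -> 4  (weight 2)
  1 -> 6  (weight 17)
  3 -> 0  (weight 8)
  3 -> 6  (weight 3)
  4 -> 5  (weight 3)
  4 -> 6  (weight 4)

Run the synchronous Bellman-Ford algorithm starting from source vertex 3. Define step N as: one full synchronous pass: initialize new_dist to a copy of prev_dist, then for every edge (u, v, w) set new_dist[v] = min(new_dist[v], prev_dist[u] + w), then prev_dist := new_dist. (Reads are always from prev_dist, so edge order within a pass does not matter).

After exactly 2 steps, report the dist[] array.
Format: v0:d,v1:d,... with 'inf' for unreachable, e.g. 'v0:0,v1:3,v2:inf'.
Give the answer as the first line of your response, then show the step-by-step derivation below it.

v0:8,v1:inf,v2:inf,v3:0,v4:20,v5:inf,v6:3,v7:inf

step 1: dist = v0:8,v1:inf,v2:inf,v3:0,v4:inf,v5:inf,v6:3,v7:inf
step 2: dist = v0:8,v1:inf,v2:inf,v3:0,v4:20,v5:inf,v6:3,v7:inf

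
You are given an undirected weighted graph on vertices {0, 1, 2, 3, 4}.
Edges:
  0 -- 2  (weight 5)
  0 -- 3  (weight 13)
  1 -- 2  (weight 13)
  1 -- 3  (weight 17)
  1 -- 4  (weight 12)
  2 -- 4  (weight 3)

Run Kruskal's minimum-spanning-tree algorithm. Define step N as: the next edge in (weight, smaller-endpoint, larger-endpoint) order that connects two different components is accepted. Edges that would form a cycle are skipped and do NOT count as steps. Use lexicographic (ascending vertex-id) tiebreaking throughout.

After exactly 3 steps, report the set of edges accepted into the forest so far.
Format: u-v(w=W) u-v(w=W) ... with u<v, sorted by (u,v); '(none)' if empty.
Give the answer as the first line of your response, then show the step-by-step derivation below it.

0-2(w=5) 1-4(w=12) 2-4(w=3)

step 1: add edge 2-4 (w=3); MST = {2-4(w=3)}
step 2: add edge 0-2 (w=5); MST = {0-2(w=5) 2-4(w=3)}
step 3: add edge 1-4 (w=12); MST = {0-2(w=5) 1-4(w=12) 2-4(w=3)}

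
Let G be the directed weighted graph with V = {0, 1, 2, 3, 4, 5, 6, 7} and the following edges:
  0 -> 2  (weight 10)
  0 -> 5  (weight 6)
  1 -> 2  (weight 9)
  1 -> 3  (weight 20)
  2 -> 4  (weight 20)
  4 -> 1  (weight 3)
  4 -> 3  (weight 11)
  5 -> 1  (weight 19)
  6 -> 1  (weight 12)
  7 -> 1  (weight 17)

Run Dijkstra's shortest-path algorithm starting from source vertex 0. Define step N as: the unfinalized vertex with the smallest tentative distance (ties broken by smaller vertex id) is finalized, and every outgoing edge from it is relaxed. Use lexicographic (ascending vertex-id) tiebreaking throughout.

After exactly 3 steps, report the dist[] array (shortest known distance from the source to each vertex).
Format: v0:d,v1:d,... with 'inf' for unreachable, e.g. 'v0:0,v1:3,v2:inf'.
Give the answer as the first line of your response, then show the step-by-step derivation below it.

v0:0,v1:25,v2:10,v3:inf,v4:30,v5:6,v6:inf,v7:inf

step 1: dist = v0:0,v1:inf,v2:10,v3:inf,v4:inf,v5:6,v6:inf,v7:inf
step 2: dist = v0:0,v1:25,v2:10,v3:inf,v4:inf,v5:6,v6:inf,v7:inf
step 3: dist = v0:0,v1:25,v2:10,v3:inf,v4:30,v5:6,v6:inf,v7:inf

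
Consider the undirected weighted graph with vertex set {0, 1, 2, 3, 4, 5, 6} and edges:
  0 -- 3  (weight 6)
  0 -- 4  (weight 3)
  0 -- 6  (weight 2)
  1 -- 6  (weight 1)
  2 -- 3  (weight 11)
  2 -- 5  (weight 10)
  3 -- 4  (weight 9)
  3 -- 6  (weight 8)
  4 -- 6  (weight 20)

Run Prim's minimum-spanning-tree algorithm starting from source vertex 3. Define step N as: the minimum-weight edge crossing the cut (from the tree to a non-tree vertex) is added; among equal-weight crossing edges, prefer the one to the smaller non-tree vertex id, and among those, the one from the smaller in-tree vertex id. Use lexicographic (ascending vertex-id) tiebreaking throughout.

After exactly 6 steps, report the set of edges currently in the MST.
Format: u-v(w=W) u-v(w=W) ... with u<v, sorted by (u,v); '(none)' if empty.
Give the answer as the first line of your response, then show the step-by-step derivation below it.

0-3(w=6) 0-4(w=3) 0-6(w=2) 1-6(w=1) 2-3(w=11) 2-5(w=10)

step 1: add edge 0-3 (w=6); MST = {0-3(w=6)}
step 2: add edge 0-6 (w=2); MST = {0-3(w=6) 0-6(w=2)}
step 3: add edge 1-6 (w=1); MST = {0-3(w=6) 0-6(w=2) 1-6(w=1)}
step 4: add edge 0-4 (w=3); MST = {0-3(w=6) 0-4(w=3) 0-6(w=2) 1-6(w=1)}
step 5: add edge 2-3 (w=11); MST = {0-3(w=6) 0-4(w=3) 0-6(w=2) 1-6(w=1) 2-3(w=11)}
step 6: add edge 2-5 (w=10); MST = {0-3(w=6) 0-4(w=3) 0-6(w=2) 1-6(w=1) 2-3(w=11) 2-5(w=10)}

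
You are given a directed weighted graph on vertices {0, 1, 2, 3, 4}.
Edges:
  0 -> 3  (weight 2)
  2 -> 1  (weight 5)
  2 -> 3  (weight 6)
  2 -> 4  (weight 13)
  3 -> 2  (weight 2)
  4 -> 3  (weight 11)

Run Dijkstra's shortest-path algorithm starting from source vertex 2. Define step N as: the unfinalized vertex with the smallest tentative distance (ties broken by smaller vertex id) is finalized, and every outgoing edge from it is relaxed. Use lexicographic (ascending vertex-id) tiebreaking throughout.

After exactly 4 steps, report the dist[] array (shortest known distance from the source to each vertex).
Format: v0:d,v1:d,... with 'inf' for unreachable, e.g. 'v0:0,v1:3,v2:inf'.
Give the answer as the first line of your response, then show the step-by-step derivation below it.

v0:inf,v1:5,v2:0,v3:6,v4:13

step 1: dist = v0:inf,v1:5,v2:0,v3:6,v4:13
step 2: dist = v0:inf,v1:5,v2:0,v3:6,v4:13
step 3: dist = v0:inf,v1:5,v2:0,v3:6,v4:13
step 4: dist = v0:inf,v1:5,v2:0,v3:6,v4:13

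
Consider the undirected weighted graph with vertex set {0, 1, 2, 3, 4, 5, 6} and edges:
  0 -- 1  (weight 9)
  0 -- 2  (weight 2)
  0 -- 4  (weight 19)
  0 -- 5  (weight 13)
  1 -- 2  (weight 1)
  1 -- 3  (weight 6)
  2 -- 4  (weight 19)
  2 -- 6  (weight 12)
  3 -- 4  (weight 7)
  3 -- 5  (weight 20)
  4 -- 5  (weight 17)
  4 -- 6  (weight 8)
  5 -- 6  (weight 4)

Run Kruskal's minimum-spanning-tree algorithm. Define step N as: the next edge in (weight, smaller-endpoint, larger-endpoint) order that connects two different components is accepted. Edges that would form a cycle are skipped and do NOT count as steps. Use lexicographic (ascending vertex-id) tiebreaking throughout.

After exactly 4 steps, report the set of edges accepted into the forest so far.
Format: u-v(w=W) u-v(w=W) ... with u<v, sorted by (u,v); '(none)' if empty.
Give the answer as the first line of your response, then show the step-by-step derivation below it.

0-2(w=2) 1-2(w=1) 1-3(w=6) 5-6(w=4)

step 1: add edge 1-2 (w=1); MST = {1-2(w=1)}
step 2: add edge 0-2 (w=2); MST = {0-2(w=2) 1-2(w=1)}
step 3: add edge 5-6 (w=4); MST = {0-2(w=2) 1-2(w=1) 5-6(w=4)}
step 4: add edge 1-3 (w=6); MST = {0-2(w=2) 1-2(w=1) 1-3(w=6) 5-6(w=4)}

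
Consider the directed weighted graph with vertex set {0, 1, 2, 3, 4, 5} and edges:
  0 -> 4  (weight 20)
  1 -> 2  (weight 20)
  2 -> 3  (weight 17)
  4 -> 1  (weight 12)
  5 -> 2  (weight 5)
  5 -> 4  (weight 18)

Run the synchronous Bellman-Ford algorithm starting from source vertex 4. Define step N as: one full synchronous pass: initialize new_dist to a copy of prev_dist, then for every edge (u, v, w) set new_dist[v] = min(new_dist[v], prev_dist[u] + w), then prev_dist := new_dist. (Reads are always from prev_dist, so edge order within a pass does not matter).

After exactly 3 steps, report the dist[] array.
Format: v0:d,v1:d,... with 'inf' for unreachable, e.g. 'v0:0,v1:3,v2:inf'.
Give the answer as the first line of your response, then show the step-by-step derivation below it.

v0:inf,v1:12,v2:32,v3:49,v4:0,v5:inf

step 1: dist = v0:inf,v1:12,v2:inf,v3:inf,v4:0,v5:inf
step 2: dist = v0:inf,v1:12,v2:32,v3:inf,v4:0,v5:inf
step 3: dist = v0:inf,v1:12,v2:32,v3:49,v4:0,v5:inf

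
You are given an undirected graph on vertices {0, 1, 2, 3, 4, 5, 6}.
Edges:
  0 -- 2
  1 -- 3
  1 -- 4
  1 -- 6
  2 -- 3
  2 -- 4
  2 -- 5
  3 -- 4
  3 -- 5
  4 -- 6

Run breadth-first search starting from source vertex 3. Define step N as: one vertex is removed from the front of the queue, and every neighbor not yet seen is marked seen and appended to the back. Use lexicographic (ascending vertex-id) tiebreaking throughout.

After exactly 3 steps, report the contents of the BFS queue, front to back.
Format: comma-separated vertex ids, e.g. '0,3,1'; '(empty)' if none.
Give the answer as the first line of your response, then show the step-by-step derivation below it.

4,5,6,0

step 1: dequeue 3; queue=[1,2,4,5]; order=3
step 2: dequeue 1; queue=[2,4,5,6]; order=3,1
step 3: dequeue 2; queue=[4,5,6,0]; order=3,1,2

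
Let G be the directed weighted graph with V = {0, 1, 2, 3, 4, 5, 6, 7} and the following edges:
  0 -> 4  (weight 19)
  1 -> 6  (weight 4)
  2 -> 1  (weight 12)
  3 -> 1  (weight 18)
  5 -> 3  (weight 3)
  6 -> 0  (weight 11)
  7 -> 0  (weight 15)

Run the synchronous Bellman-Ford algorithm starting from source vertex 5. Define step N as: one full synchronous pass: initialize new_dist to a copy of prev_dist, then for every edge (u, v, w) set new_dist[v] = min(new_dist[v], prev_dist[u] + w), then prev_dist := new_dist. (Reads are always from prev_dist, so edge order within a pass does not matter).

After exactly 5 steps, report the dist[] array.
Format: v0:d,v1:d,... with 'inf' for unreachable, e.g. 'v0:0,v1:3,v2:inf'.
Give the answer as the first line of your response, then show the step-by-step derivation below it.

v0:36,v1:21,v2:inf,v3:3,v4:55,v5:0,v6:25,v7:inf

step 1: dist = v0:inf,v1:inf,v2:inf,v3:3,v4:inf,v5:0,v6:inf,v7:inf
step 2: dist = v0:inf,v1:21,v2:inf,v3:3,v4:inf,v5:0,v6:inf,v7:inf
step 3: dist = v0:inf,v1:21,v2:inf,v3:3,v4:inf,v5:0,v6:25,v7:inf
step 4: dist = v0:36,v1:21,v2:inf,v3:3,v4:inf,v5:0,v6:25,v7:inf
step 5: dist = v0:36,v1:21,v2:inf,v3:3,v4:55,v5:0,v6:25,v7:inf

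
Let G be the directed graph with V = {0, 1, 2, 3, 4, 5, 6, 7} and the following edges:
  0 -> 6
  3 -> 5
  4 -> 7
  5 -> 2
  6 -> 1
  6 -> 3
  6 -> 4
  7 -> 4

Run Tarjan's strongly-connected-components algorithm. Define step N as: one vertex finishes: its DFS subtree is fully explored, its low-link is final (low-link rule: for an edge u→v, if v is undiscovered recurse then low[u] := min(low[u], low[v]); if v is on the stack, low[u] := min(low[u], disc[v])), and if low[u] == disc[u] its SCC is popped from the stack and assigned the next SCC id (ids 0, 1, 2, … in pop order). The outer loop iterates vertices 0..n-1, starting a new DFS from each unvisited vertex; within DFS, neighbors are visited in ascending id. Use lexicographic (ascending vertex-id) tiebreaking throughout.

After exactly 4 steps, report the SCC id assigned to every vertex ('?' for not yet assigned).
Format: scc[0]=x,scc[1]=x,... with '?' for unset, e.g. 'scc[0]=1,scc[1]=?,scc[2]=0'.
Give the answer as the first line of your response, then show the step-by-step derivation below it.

scc[0]=?,scc[1]=0,scc[2]=1,scc[3]=3,scc[4]=?,scc[5]=2,scc[6]=?,scc[7]=?

step 1: low=(low[0]=0,low[1]=2,low[2]=?,low[3]=?,low[4]=?,low[5]=?,low[6]=1,low[7]=?); scc=(scc[0]=?,scc[1]=0,scc[2]=?,scc[3]=?,scc[4]=?,scc[5]=?,scc[6]=?,scc[7]=?)
step 2: low=(low[0]=0,low[1]=2,low[2]=5,low[3]=3,low[4]=?,low[5]=4,low[6]=1,low[7]=?); scc=(scc[0]=?,scc[1]=0,scc[2]=1,scc[3]=?,scc[4]=?,scc[5]=?,scc[6]=?,scc[7]=?)
step 3: low=(low[0]=0,low[1]=2,low[2]=5,low[3]=3,low[4]=?,low[5]=4,low[6]=1,low[7]=?); scc=(scc[0]=?,scc[1]=0,scc[2]=1,scc[3]=?,scc[4]=?,scc[5]=2,scc[6]=?,scc[7]=?)
step 4: low=(low[0]=0,low[1]=2,low[2]=5,low[3]=3,low[4]=?,low[5]=4,low[6]=1,low[7]=?); scc=(scc[0]=?,scc[1]=0,scc[2]=1,scc[3]=3,scc[4]=?,scc[5]=2,scc[6]=?,scc[7]=?)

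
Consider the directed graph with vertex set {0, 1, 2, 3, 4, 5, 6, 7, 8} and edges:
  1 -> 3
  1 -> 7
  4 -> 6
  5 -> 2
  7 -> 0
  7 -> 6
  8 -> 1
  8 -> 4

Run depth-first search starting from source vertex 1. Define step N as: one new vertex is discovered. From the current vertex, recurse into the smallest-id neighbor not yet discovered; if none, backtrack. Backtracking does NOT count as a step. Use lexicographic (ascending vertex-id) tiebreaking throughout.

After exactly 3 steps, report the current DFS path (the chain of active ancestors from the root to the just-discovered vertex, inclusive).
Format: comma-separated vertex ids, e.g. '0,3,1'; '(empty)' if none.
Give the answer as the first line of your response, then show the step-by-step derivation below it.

1,7

step 1: discover 1; path=1; order=1
step 2: discover 3; path=1>3; order=1,3
step 3: discover 7; path=1>7; order=1,3,7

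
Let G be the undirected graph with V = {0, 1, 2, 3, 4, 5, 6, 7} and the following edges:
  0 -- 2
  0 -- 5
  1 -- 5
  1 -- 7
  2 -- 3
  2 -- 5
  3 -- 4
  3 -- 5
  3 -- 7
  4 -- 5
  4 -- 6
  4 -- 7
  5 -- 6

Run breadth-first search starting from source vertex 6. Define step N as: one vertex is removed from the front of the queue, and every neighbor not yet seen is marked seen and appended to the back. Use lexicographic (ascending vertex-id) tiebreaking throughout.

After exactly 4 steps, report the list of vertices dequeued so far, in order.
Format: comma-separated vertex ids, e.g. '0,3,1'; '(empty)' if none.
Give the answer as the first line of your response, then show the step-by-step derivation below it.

6,4,5,3

step 1: dequeue 6; queue=[4,5]; order=6
step 2: dequeue 4; queue=[5,3,7]; order=6,4
step 3: dequeue 5; queue=[3,7,0,1,2]; order=6,4,5
step 4: dequeue 3; queue=[7,0,1,2]; order=6,4,5,3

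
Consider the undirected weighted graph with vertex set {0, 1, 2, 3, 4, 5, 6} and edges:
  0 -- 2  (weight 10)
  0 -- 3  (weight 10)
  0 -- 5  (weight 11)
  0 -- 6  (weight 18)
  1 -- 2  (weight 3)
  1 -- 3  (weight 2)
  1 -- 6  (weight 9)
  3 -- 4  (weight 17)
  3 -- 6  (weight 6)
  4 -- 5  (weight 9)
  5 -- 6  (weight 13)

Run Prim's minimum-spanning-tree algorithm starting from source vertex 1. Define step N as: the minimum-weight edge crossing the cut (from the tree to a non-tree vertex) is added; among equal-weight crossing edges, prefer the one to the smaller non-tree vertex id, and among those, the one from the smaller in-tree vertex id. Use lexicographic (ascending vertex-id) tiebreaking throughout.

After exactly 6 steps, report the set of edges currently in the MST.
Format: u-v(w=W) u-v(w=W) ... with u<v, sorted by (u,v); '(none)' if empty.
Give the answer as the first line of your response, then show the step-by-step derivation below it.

0-2(w=10) 0-5(w=11) 1-2(w=3) 1-3(w=2) 3-6(w=6) 4-5(w=9)

step 1: add edge 1-3 (w=2); MST = {1-3(w=2)}
step 2: add edge 1-2 (w=3); MST = {1-2(w=3) 1-3(w=2)}
step 3: add edge 3-6 (w=6); MST = {1-2(w=3) 1-3(w=2) 3-6(w=6)}
step 4: add edge 0-2 (w=10); MST = {0-2(w=10) 1-2(w=3) 1-3(w=2) 3-6(w=6)}
step 5: add edge 0-5 (w=11); MST = {0-2(w=10) 0-5(w=11) 1-2(w=3) 1-3(w=2) 3-6(w=6)}
step 6: add edge 4-5 (w=9); MST = {0-2(w=10) 0-5(w=11) 1-2(w=3) 1-3(w=2) 3-6(w=6) 4-5(w=9)}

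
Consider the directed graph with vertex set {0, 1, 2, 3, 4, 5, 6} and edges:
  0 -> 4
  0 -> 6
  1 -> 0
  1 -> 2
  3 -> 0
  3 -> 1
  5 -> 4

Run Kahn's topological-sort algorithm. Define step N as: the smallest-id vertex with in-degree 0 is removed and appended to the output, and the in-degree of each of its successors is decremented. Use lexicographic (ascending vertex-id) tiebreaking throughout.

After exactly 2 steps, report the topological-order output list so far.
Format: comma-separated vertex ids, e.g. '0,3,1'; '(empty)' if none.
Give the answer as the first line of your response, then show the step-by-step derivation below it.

3,1

step 1: output 3; order=[3]; indeg=(1,0,1,0,2,0,1)
step 2: output 1; order=[3,1]; indeg=(0,0,0,0,2,0,1)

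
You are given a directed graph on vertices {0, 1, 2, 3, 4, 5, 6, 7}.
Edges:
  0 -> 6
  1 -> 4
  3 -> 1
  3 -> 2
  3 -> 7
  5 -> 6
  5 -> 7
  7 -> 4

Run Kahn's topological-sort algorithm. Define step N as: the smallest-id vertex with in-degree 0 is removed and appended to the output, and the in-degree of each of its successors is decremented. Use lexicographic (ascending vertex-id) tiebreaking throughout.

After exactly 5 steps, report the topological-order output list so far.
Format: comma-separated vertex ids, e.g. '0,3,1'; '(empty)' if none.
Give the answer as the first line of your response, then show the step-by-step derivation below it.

0,3,1,2,5

step 1: output 0; order=[0]; indeg=(0,1,1,0,2,0,1,2)
step 2: output 3; order=[0,3]; indeg=(0,0,0,0,2,0,1,1)
step 3: output 1; order=[0,3,1]; indeg=(0,0,0,0,1,0,1,1)
step 4: output 2; order=[0,3,1,2]; indeg=(0,0,0,0,1,0,1,1)
step 5: output 5; order=[0,3,1,2,5]; indeg=(0,0,0,0,1,0,0,0)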